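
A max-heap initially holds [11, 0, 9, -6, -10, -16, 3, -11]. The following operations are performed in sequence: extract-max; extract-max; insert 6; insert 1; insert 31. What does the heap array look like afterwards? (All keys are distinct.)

extract-max → returns 11:
  remove root 11; move last element -11 to root → [-11, 0, 9, -6, -10, -16, 3]
  -11 vs larger child 9 at index 2, swap → [9, 0, -11, -6, -10, -16, 3]
  -11 vs larger child 3 at index 6, swap → [9, 0, 3, -6, -10, -16, -11]
extract-max → returns 9:
  remove root 9; move last element -11 to root → [-11, 0, 3, -6, -10, -16]
  -11 vs larger child 3 at index 2, swap → [3, 0, -11, -6, -10, -16]
insert 6:
  append 6 at index 6 → [3, 0, -11, -6, -10, -16, 6]
  6 > parent -11 at index 2, swap → [3, 0, 6, -6, -10, -16, -11]
  6 > parent 3 at index 0, swap → [6, 0, 3, -6, -10, -16, -11]
insert 1:
  append 1 at index 7 → [6, 0, 3, -6, -10, -16, -11, 1]
  1 > parent -6 at index 3, swap → [6, 0, 3, 1, -10, -16, -11, -6]
  1 > parent 0 at index 1, swap → [6, 1, 3, 0, -10, -16, -11, -6]
insert 31:
  append 31 at index 8 → [6, 1, 3, 0, -10, -16, -11, -6, 31]
  31 > parent 0 at index 3, swap → [6, 1, 3, 31, -10, -16, -11, -6, 0]
  31 > parent 1 at index 1, swap → [6, 31, 3, 1, -10, -16, -11, -6, 0]
  31 > parent 6 at index 0, swap → [31, 6, 3, 1, -10, -16, -11, -6, 0]

[31, 6, 3, 1, -10, -16, -11, -6, 0]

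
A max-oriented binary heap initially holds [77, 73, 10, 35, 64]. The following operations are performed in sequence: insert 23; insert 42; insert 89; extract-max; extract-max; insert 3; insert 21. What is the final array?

insert 23:
  append 23 at index 5 → [77, 73, 10, 35, 64, 23]
  23 > parent 10 at index 2, swap → [77, 73, 23, 35, 64, 10]
insert 42:
  append 42 at index 6 → [77, 73, 23, 35, 64, 10, 42]
  42 > parent 23 at index 2, swap → [77, 73, 42, 35, 64, 10, 23]
insert 89:
  append 89 at index 7 → [77, 73, 42, 35, 64, 10, 23, 89]
  89 > parent 35 at index 3, swap → [77, 73, 42, 89, 64, 10, 23, 35]
  89 > parent 73 at index 1, swap → [77, 89, 42, 73, 64, 10, 23, 35]
  89 > parent 77 at index 0, swap → [89, 77, 42, 73, 64, 10, 23, 35]
extract-max → returns 89:
  remove root 89; move last element 35 to root → [35, 77, 42, 73, 64, 10, 23]
  35 vs larger child 77 at index 1, swap → [77, 35, 42, 73, 64, 10, 23]
  35 vs larger child 73 at index 3, swap → [77, 73, 42, 35, 64, 10, 23]
extract-max → returns 77:
  remove root 77; move last element 23 to root → [23, 73, 42, 35, 64, 10]
  23 vs larger child 73 at index 1, swap → [73, 23, 42, 35, 64, 10]
  23 vs larger child 64 at index 4, swap → [73, 64, 42, 35, 23, 10]
insert 3:
  append 3 at index 6 → [73, 64, 42, 35, 23, 10, 3] (no swap needed)
insert 21:
  append 21 at index 7 → [73, 64, 42, 35, 23, 10, 3, 21] (no swap needed)

[73, 64, 42, 35, 23, 10, 3, 21]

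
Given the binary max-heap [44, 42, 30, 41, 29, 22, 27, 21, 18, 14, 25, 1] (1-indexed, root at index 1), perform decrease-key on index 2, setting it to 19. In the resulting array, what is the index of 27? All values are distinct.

7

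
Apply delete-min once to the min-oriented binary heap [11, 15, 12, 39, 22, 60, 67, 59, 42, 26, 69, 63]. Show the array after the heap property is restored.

remove root 11; move last element 63 to root → [63, 15, 12, 39, 22, 60, 67, 59, 42, 26, 69]
63 vs smaller child 12 at index 2, swap → [12, 15, 63, 39, 22, 60, 67, 59, 42, 26, 69]
63 vs smaller child 60 at index 5, swap → [12, 15, 60, 39, 22, 63, 67, 59, 42, 26, 69]

[12, 15, 60, 39, 22, 63, 67, 59, 42, 26, 69]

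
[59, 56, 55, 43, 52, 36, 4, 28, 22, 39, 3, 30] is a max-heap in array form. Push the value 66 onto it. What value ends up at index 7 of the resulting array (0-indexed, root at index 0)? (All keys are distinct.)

append 66 at index 12 → [59, 56, 55, 43, 52, 36, 4, 28, 22, 39, 3, 30, 66]
66 > parent 36 at index 5, swap → [59, 56, 55, 43, 52, 66, 4, 28, 22, 39, 3, 30, 36]
66 > parent 55 at index 2, swap → [59, 56, 66, 43, 52, 55, 4, 28, 22, 39, 3, 30, 36]
66 > parent 59 at index 0, swap → [66, 56, 59, 43, 52, 55, 4, 28, 22, 39, 3, 30, 36]
resulting array: [66, 56, 59, 43, 52, 55, 4, 28, 22, 39, 3, 30, 36]

28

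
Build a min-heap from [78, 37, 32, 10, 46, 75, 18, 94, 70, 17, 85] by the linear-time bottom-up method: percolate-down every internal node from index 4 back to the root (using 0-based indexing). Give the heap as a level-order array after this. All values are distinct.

sift down from index 4:
  46 vs smaller child 17 at index 9, swap → [78, 37, 32, 10, 17, 75, 18, 94, 70, 46, 85]
sift down from index 3: already satisfies heap property
sift down from index 2:
  32 vs smaller child 18 at index 6, swap → [78, 37, 18, 10, 17, 75, 32, 94, 70, 46, 85]
sift down from index 1:
  37 vs smaller child 10 at index 3, swap → [78, 10, 18, 37, 17, 75, 32, 94, 70, 46, 85]
sift down from index 0:
  78 vs smaller child 10 at index 1, swap → [10, 78, 18, 37, 17, 75, 32, 94, 70, 46, 85]
  78 vs smaller child 17 at index 4, swap → [10, 17, 18, 37, 78, 75, 32, 94, 70, 46, 85]
  78 vs smaller child 46 at index 9, swap → [10, 17, 18, 37, 46, 75, 32, 94, 70, 78, 85]

[10, 17, 18, 37, 46, 75, 32, 94, 70, 78, 85]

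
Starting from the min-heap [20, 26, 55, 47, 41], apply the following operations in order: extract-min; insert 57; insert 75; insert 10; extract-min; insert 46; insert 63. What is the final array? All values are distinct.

extract-min → returns 20:
  remove root 20; move last element 41 to root → [41, 26, 55, 47]
  41 vs smaller child 26 at index 1, swap → [26, 41, 55, 47]
insert 57:
  append 57 at index 4 → [26, 41, 55, 47, 57] (no swap needed)
insert 75:
  append 75 at index 5 → [26, 41, 55, 47, 57, 75] (no swap needed)
insert 10:
  append 10 at index 6 → [26, 41, 55, 47, 57, 75, 10]
  10 < parent 55 at index 2, swap → [26, 41, 10, 47, 57, 75, 55]
  10 < parent 26 at index 0, swap → [10, 41, 26, 47, 57, 75, 55]
extract-min → returns 10:
  remove root 10; move last element 55 to root → [55, 41, 26, 47, 57, 75]
  55 vs smaller child 26 at index 2, swap → [26, 41, 55, 47, 57, 75]
insert 46:
  append 46 at index 6 → [26, 41, 55, 47, 57, 75, 46]
  46 < parent 55 at index 2, swap → [26, 41, 46, 47, 57, 75, 55]
insert 63:
  append 63 at index 7 → [26, 41, 46, 47, 57, 75, 55, 63] (no swap needed)

[26, 41, 46, 47, 57, 75, 55, 63]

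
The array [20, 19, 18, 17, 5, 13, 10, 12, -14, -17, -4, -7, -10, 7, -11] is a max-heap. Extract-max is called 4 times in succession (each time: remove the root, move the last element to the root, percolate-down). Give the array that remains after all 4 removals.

extract-max #1 returns 20:
  remove root 20; move last element -11 to root → [-11, 19, 18, 17, 5, 13, 10, 12, -14, -17, -4, -7, -10, 7]
  -11 vs larger child 19 at index 1, swap → [19, -11, 18, 17, 5, 13, 10, 12, -14, -17, -4, -7, -10, 7]
  -11 vs larger child 17 at index 3, swap → [19, 17, 18, -11, 5, 13, 10, 12, -14, -17, -4, -7, -10, 7]
  -11 vs larger child 12 at index 7, swap → [19, 17, 18, 12, 5, 13, 10, -11, -14, -17, -4, -7, -10, 7]
extract-max #2 returns 19:
  remove root 19; move last element 7 to root → [7, 17, 18, 12, 5, 13, 10, -11, -14, -17, -4, -7, -10]
  7 vs larger child 18 at index 2, swap → [18, 17, 7, 12, 5, 13, 10, -11, -14, -17, -4, -7, -10]
  7 vs larger child 13 at index 5, swap → [18, 17, 13, 12, 5, 7, 10, -11, -14, -17, -4, -7, -10]
extract-max #3 returns 18:
  remove root 18; move last element -10 to root → [-10, 17, 13, 12, 5, 7, 10, -11, -14, -17, -4, -7]
  -10 vs larger child 17 at index 1, swap → [17, -10, 13, 12, 5, 7, 10, -11, -14, -17, -4, -7]
  -10 vs larger child 12 at index 3, swap → [17, 12, 13, -10, 5, 7, 10, -11, -14, -17, -4, -7]
extract-max #4 returns 17:
  remove root 17; move last element -7 to root → [-7, 12, 13, -10, 5, 7, 10, -11, -14, -17, -4]
  -7 vs larger child 13 at index 2, swap → [13, 12, -7, -10, 5, 7, 10, -11, -14, -17, -4]
  -7 vs larger child 10 at index 6, swap → [13, 12, 10, -10, 5, 7, -7, -11, -14, -17, -4]

[13, 12, 10, -10, 5, 7, -7, -11, -14, -17, -4]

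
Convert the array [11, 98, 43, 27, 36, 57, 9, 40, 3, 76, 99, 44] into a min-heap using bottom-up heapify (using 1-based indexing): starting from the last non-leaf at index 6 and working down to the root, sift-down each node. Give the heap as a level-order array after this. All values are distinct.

[3, 11, 9, 27, 36, 44, 43, 40, 98, 76, 99, 57]

sift down from index 6:
  57 vs only child 44 at index 12, swap → [11, 98, 43, 27, 36, 44, 9, 40, 3, 76, 99, 57]
sift down from index 5: already satisfies heap property
sift down from index 4:
  27 vs smaller child 3 at index 9, swap → [11, 98, 43, 3, 36, 44, 9, 40, 27, 76, 99, 57]
sift down from index 3:
  43 vs smaller child 9 at index 7, swap → [11, 98, 9, 3, 36, 44, 43, 40, 27, 76, 99, 57]
sift down from index 2:
  98 vs smaller child 3 at index 4, swap → [11, 3, 9, 98, 36, 44, 43, 40, 27, 76, 99, 57]
  98 vs smaller child 27 at index 9, swap → [11, 3, 9, 27, 36, 44, 43, 40, 98, 76, 99, 57]
sift down from index 1:
  11 vs smaller child 3 at index 2, swap → [3, 11, 9, 27, 36, 44, 43, 40, 98, 76, 99, 57]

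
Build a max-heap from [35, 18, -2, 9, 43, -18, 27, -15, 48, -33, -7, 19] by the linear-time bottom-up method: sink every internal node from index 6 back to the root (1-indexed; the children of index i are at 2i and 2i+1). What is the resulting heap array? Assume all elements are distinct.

[48, 43, 27, 18, 35, 19, -2, -15, 9, -33, -7, -18]

sift down from index 6:
  -18 vs only child 19 at index 12, swap → [35, 18, -2, 9, 43, 19, 27, -15, 48, -33, -7, -18]
sift down from index 5: already satisfies heap property
sift down from index 4:
  9 vs larger child 48 at index 9, swap → [35, 18, -2, 48, 43, 19, 27, -15, 9, -33, -7, -18]
sift down from index 3:
  -2 vs larger child 27 at index 7, swap → [35, 18, 27, 48, 43, 19, -2, -15, 9, -33, -7, -18]
sift down from index 2:
  18 vs larger child 48 at index 4, swap → [35, 48, 27, 18, 43, 19, -2, -15, 9, -33, -7, -18]
sift down from index 1:
  35 vs larger child 48 at index 2, swap → [48, 35, 27, 18, 43, 19, -2, -15, 9, -33, -7, -18]
  35 vs larger child 43 at index 5, swap → [48, 43, 27, 18, 35, 19, -2, -15, 9, -33, -7, -18]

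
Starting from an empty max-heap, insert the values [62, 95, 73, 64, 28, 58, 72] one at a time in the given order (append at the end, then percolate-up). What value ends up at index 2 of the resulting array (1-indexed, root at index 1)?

64

Insert 62:
  append 62 at index 1 → [62] (no swap needed)
Insert 95:
  append 95 at index 2 → [62, 95]
  95 > parent 62 at index 1, swap → [95, 62]
Insert 73:
  append 73 at index 3 → [95, 62, 73] (no swap needed)
Insert 64:
  append 64 at index 4 → [95, 62, 73, 64]
  64 > parent 62 at index 2, swap → [95, 64, 73, 62]
Insert 28:
  append 28 at index 5 → [95, 64, 73, 62, 28] (no swap needed)
Insert 58:
  append 58 at index 6 → [95, 64, 73, 62, 28, 58] (no swap needed)
Insert 72:
  append 72 at index 7 → [95, 64, 73, 62, 28, 58, 72] (no swap needed)
resulting array: [95, 64, 73, 62, 28, 58, 72]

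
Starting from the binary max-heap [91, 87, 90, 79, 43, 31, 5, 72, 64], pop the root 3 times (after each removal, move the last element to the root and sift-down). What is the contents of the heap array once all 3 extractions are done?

[79, 72, 64, 5, 43, 31]

extract-max #1 returns 91:
  remove root 91; move last element 64 to root → [64, 87, 90, 79, 43, 31, 5, 72]
  64 vs larger child 90 at index 2, swap → [90, 87, 64, 79, 43, 31, 5, 72]
extract-max #2 returns 90:
  remove root 90; move last element 72 to root → [72, 87, 64, 79, 43, 31, 5]
  72 vs larger child 87 at index 1, swap → [87, 72, 64, 79, 43, 31, 5]
  72 vs larger child 79 at index 3, swap → [87, 79, 64, 72, 43, 31, 5]
extract-max #3 returns 87:
  remove root 87; move last element 5 to root → [5, 79, 64, 72, 43, 31]
  5 vs larger child 79 at index 1, swap → [79, 5, 64, 72, 43, 31]
  5 vs larger child 72 at index 3, swap → [79, 72, 64, 5, 43, 31]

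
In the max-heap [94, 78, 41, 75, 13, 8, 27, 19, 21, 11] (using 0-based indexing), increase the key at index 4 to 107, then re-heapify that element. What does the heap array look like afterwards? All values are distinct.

[107, 94, 41, 75, 78, 8, 27, 19, 21, 11]

set index 4 from 13 to 107 → [94, 78, 41, 75, 107, 8, 27, 19, 21, 11]
107 > parent 78 at index 1, swap → [94, 107, 41, 75, 78, 8, 27, 19, 21, 11]
107 > parent 94 at index 0, swap → [107, 94, 41, 75, 78, 8, 27, 19, 21, 11]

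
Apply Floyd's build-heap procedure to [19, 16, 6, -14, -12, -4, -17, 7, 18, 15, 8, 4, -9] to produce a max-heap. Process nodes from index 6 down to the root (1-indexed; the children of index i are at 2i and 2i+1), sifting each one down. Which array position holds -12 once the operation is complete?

10

sift down from index 6:
  -4 vs larger child 4 at index 12, swap → [19, 16, 6, -14, -12, 4, -17, 7, 18, 15, 8, -4, -9]
sift down from index 5:
  -12 vs larger child 15 at index 10, swap → [19, 16, 6, -14, 15, 4, -17, 7, 18, -12, 8, -4, -9]
sift down from index 4:
  -14 vs larger child 18 at index 9, swap → [19, 16, 6, 18, 15, 4, -17, 7, -14, -12, 8, -4, -9]
sift down from index 3: already satisfies heap property
sift down from index 2:
  16 vs larger child 18 at index 4, swap → [19, 18, 6, 16, 15, 4, -17, 7, -14, -12, 8, -4, -9]
sift down from index 1: already satisfies heap property
resulting array: [19, 18, 6, 16, 15, 4, -17, 7, -14, -12, 8, -4, -9]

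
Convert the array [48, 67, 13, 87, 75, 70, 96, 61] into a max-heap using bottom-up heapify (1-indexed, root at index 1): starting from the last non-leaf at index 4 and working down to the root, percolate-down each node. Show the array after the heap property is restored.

[96, 87, 70, 67, 75, 48, 13, 61]

sift down from index 4: already satisfies heap property
sift down from index 3:
  13 vs larger child 96 at index 7, swap → [48, 67, 96, 87, 75, 70, 13, 61]
sift down from index 2:
  67 vs larger child 87 at index 4, swap → [48, 87, 96, 67, 75, 70, 13, 61]
sift down from index 1:
  48 vs larger child 96 at index 3, swap → [96, 87, 48, 67, 75, 70, 13, 61]
  48 vs larger child 70 at index 6, swap → [96, 87, 70, 67, 75, 48, 13, 61]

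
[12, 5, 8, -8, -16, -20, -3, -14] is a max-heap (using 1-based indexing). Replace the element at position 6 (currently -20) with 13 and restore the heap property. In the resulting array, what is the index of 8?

6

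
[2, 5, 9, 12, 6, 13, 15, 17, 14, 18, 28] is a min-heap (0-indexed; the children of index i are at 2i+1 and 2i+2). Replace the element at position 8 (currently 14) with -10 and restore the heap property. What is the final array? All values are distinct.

set index 8 from 14 to -10 → [2, 5, 9, 12, 6, 13, 15, 17, -10, 18, 28]
-10 < parent 12 at index 3, swap → [2, 5, 9, -10, 6, 13, 15, 17, 12, 18, 28]
-10 < parent 5 at index 1, swap → [2, -10, 9, 5, 6, 13, 15, 17, 12, 18, 28]
-10 < parent 2 at index 0, swap → [-10, 2, 9, 5, 6, 13, 15, 17, 12, 18, 28]

[-10, 2, 9, 5, 6, 13, 15, 17, 12, 18, 28]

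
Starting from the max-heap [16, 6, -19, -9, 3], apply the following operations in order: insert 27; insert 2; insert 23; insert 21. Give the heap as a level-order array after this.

[27, 23, 16, 21, 3, -19, 2, -9, 6]

insert 27:
  append 27 at index 5 → [16, 6, -19, -9, 3, 27]
  27 > parent -19 at index 2, swap → [16, 6, 27, -9, 3, -19]
  27 > parent 16 at index 0, swap → [27, 6, 16, -9, 3, -19]
insert 2:
  append 2 at index 6 → [27, 6, 16, -9, 3, -19, 2] (no swap needed)
insert 23:
  append 23 at index 7 → [27, 6, 16, -9, 3, -19, 2, 23]
  23 > parent -9 at index 3, swap → [27, 6, 16, 23, 3, -19, 2, -9]
  23 > parent 6 at index 1, swap → [27, 23, 16, 6, 3, -19, 2, -9]
insert 21:
  append 21 at index 8 → [27, 23, 16, 6, 3, -19, 2, -9, 21]
  21 > parent 6 at index 3, swap → [27, 23, 16, 21, 3, -19, 2, -9, 6]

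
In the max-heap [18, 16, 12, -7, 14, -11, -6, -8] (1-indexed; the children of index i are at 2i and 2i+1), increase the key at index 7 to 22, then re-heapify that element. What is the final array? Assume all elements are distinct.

set index 7 from -6 to 22 → [18, 16, 12, -7, 14, -11, 22, -8]
22 > parent 12 at index 3, swap → [18, 16, 22, -7, 14, -11, 12, -8]
22 > parent 18 at index 1, swap → [22, 16, 18, -7, 14, -11, 12, -8]

[22, 16, 18, -7, 14, -11, 12, -8]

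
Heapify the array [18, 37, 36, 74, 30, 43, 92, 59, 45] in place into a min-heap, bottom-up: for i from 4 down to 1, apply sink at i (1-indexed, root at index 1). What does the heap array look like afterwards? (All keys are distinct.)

[18, 30, 36, 45, 37, 43, 92, 59, 74]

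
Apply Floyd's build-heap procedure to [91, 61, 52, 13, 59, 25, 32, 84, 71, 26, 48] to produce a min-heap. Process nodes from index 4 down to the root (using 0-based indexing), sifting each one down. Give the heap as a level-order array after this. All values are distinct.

[13, 26, 25, 61, 48, 52, 32, 84, 71, 59, 91]

sift down from index 4:
  59 vs smaller child 26 at index 9, swap → [91, 61, 52, 13, 26, 25, 32, 84, 71, 59, 48]
sift down from index 3: already satisfies heap property
sift down from index 2:
  52 vs smaller child 25 at index 5, swap → [91, 61, 25, 13, 26, 52, 32, 84, 71, 59, 48]
sift down from index 1:
  61 vs smaller child 13 at index 3, swap → [91, 13, 25, 61, 26, 52, 32, 84, 71, 59, 48]
sift down from index 0:
  91 vs smaller child 13 at index 1, swap → [13, 91, 25, 61, 26, 52, 32, 84, 71, 59, 48]
  91 vs smaller child 26 at index 4, swap → [13, 26, 25, 61, 91, 52, 32, 84, 71, 59, 48]
  91 vs smaller child 48 at index 10, swap → [13, 26, 25, 61, 48, 52, 32, 84, 71, 59, 91]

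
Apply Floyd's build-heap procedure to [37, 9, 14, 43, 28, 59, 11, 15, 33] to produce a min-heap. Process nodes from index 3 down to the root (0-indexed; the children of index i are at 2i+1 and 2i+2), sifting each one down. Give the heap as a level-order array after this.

sift down from index 3:
  43 vs smaller child 15 at index 7, swap → [37, 9, 14, 15, 28, 59, 11, 43, 33]
sift down from index 2:
  14 vs smaller child 11 at index 6, swap → [37, 9, 11, 15, 28, 59, 14, 43, 33]
sift down from index 1: already satisfies heap property
sift down from index 0:
  37 vs smaller child 9 at index 1, swap → [9, 37, 11, 15, 28, 59, 14, 43, 33]
  37 vs smaller child 15 at index 3, swap → [9, 15, 11, 37, 28, 59, 14, 43, 33]
  37 vs smaller child 33 at index 8, swap → [9, 15, 11, 33, 28, 59, 14, 43, 37]

[9, 15, 11, 33, 28, 59, 14, 43, 37]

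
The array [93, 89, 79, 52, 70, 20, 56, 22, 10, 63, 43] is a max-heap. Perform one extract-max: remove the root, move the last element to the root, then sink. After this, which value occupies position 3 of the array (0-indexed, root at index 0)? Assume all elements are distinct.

52

remove root 93; move last element 43 to root → [43, 89, 79, 52, 70, 20, 56, 22, 10, 63]
43 vs larger child 89 at index 1, swap → [89, 43, 79, 52, 70, 20, 56, 22, 10, 63]
43 vs larger child 70 at index 4, swap → [89, 70, 79, 52, 43, 20, 56, 22, 10, 63]
43 vs only child 63 at index 9, swap → [89, 70, 79, 52, 63, 20, 56, 22, 10, 43]
resulting array: [89, 70, 79, 52, 63, 20, 56, 22, 10, 43]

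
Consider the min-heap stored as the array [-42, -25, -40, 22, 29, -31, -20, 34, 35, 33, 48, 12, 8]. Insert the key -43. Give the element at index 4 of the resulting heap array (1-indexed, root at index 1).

append -43 at index 14 → [-42, -25, -40, 22, 29, -31, -20, 34, 35, 33, 48, 12, 8, -43]
-43 < parent -20 at index 7, swap → [-42, -25, -40, 22, 29, -31, -43, 34, 35, 33, 48, 12, 8, -20]
-43 < parent -40 at index 3, swap → [-42, -25, -43, 22, 29, -31, -40, 34, 35, 33, 48, 12, 8, -20]
-43 < parent -42 at index 1, swap → [-43, -25, -42, 22, 29, -31, -40, 34, 35, 33, 48, 12, 8, -20]
resulting array: [-43, -25, -42, 22, 29, -31, -40, 34, 35, 33, 48, 12, 8, -20]

22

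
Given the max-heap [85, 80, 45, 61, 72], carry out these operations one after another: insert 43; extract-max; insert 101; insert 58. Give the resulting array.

[101, 72, 80, 61, 43, 45, 58]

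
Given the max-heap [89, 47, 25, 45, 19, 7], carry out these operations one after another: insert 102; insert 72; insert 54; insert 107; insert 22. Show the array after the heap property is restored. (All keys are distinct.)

[107, 102, 89, 54, 72, 7, 25, 45, 47, 19, 22]

insert 102:
  append 102 at index 6 → [89, 47, 25, 45, 19, 7, 102]
  102 > parent 25 at index 2, swap → [89, 47, 102, 45, 19, 7, 25]
  102 > parent 89 at index 0, swap → [102, 47, 89, 45, 19, 7, 25]
insert 72:
  append 72 at index 7 → [102, 47, 89, 45, 19, 7, 25, 72]
  72 > parent 45 at index 3, swap → [102, 47, 89, 72, 19, 7, 25, 45]
  72 > parent 47 at index 1, swap → [102, 72, 89, 47, 19, 7, 25, 45]
insert 54:
  append 54 at index 8 → [102, 72, 89, 47, 19, 7, 25, 45, 54]
  54 > parent 47 at index 3, swap → [102, 72, 89, 54, 19, 7, 25, 45, 47]
insert 107:
  append 107 at index 9 → [102, 72, 89, 54, 19, 7, 25, 45, 47, 107]
  107 > parent 19 at index 4, swap → [102, 72, 89, 54, 107, 7, 25, 45, 47, 19]
  107 > parent 72 at index 1, swap → [102, 107, 89, 54, 72, 7, 25, 45, 47, 19]
  107 > parent 102 at index 0, swap → [107, 102, 89, 54, 72, 7, 25, 45, 47, 19]
insert 22:
  append 22 at index 10 → [107, 102, 89, 54, 72, 7, 25, 45, 47, 19, 22] (no swap needed)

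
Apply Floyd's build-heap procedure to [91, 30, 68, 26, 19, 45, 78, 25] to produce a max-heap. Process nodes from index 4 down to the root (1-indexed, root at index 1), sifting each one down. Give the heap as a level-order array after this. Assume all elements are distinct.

sift down from index 4: already satisfies heap property
sift down from index 3:
  68 vs larger child 78 at index 7, swap → [91, 30, 78, 26, 19, 45, 68, 25]
sift down from index 2: already satisfies heap property
sift down from index 1: already satisfies heap property

[91, 30, 78, 26, 19, 45, 68, 25]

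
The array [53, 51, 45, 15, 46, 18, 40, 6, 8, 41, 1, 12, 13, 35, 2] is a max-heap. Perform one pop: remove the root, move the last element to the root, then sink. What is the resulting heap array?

remove root 53; move last element 2 to root → [2, 51, 45, 15, 46, 18, 40, 6, 8, 41, 1, 12, 13, 35]
2 vs larger child 51 at index 1, swap → [51, 2, 45, 15, 46, 18, 40, 6, 8, 41, 1, 12, 13, 35]
2 vs larger child 46 at index 4, swap → [51, 46, 45, 15, 2, 18, 40, 6, 8, 41, 1, 12, 13, 35]
2 vs larger child 41 at index 9, swap → [51, 46, 45, 15, 41, 18, 40, 6, 8, 2, 1, 12, 13, 35]

[51, 46, 45, 15, 41, 18, 40, 6, 8, 2, 1, 12, 13, 35]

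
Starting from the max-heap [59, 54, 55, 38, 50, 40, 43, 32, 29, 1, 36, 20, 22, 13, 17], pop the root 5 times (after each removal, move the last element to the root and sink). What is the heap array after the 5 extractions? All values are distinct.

[40, 38, 20, 32, 36, 13, 17, 22, 29, 1]

extract-max #1 returns 59:
  remove root 59; move last element 17 to root → [17, 54, 55, 38, 50, 40, 43, 32, 29, 1, 36, 20, 22, 13]
  17 vs larger child 55 at index 2, swap → [55, 54, 17, 38, 50, 40, 43, 32, 29, 1, 36, 20, 22, 13]
  17 vs larger child 43 at index 6, swap → [55, 54, 43, 38, 50, 40, 17, 32, 29, 1, 36, 20, 22, 13]
extract-max #2 returns 55:
  remove root 55; move last element 13 to root → [13, 54, 43, 38, 50, 40, 17, 32, 29, 1, 36, 20, 22]
  13 vs larger child 54 at index 1, swap → [54, 13, 43, 38, 50, 40, 17, 32, 29, 1, 36, 20, 22]
  13 vs larger child 50 at index 4, swap → [54, 50, 43, 38, 13, 40, 17, 32, 29, 1, 36, 20, 22]
  13 vs larger child 36 at index 10, swap → [54, 50, 43, 38, 36, 40, 17, 32, 29, 1, 13, 20, 22]
extract-max #3 returns 54:
  remove root 54; move last element 22 to root → [22, 50, 43, 38, 36, 40, 17, 32, 29, 1, 13, 20]
  22 vs larger child 50 at index 1, swap → [50, 22, 43, 38, 36, 40, 17, 32, 29, 1, 13, 20]
  22 vs larger child 38 at index 3, swap → [50, 38, 43, 22, 36, 40, 17, 32, 29, 1, 13, 20]
  22 vs larger child 32 at index 7, swap → [50, 38, 43, 32, 36, 40, 17, 22, 29, 1, 13, 20]
extract-max #4 returns 50:
  remove root 50; move last element 20 to root → [20, 38, 43, 32, 36, 40, 17, 22, 29, 1, 13]
  20 vs larger child 43 at index 2, swap → [43, 38, 20, 32, 36, 40, 17, 22, 29, 1, 13]
  20 vs larger child 40 at index 5, swap → [43, 38, 40, 32, 36, 20, 17, 22, 29, 1, 13]
extract-max #5 returns 43:
  remove root 43; move last element 13 to root → [13, 38, 40, 32, 36, 20, 17, 22, 29, 1]
  13 vs larger child 40 at index 2, swap → [40, 38, 13, 32, 36, 20, 17, 22, 29, 1]
  13 vs larger child 20 at index 5, swap → [40, 38, 20, 32, 36, 13, 17, 22, 29, 1]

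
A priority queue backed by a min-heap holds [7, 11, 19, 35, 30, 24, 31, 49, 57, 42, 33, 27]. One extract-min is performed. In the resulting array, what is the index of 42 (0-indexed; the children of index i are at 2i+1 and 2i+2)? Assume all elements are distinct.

remove root 7; move last element 27 to root → [27, 11, 19, 35, 30, 24, 31, 49, 57, 42, 33]
27 vs smaller child 11 at index 1, swap → [11, 27, 19, 35, 30, 24, 31, 49, 57, 42, 33]
resulting array: [11, 27, 19, 35, 30, 24, 31, 49, 57, 42, 33]

9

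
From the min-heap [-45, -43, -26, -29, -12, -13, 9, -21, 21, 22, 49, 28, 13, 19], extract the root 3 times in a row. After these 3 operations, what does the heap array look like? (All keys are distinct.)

[-26, -21, -13, 13, -12, 28, 9, 19, 21, 22, 49]

extract-min #1 returns -45:
  remove root -45; move last element 19 to root → [19, -43, -26, -29, -12, -13, 9, -21, 21, 22, 49, 28, 13]
  19 vs smaller child -43 at index 1, swap → [-43, 19, -26, -29, -12, -13, 9, -21, 21, 22, 49, 28, 13]
  19 vs smaller child -29 at index 3, swap → [-43, -29, -26, 19, -12, -13, 9, -21, 21, 22, 49, 28, 13]
  19 vs smaller child -21 at index 7, swap → [-43, -29, -26, -21, -12, -13, 9, 19, 21, 22, 49, 28, 13]
extract-min #2 returns -43:
  remove root -43; move last element 13 to root → [13, -29, -26, -21, -12, -13, 9, 19, 21, 22, 49, 28]
  13 vs smaller child -29 at index 1, swap → [-29, 13, -26, -21, -12, -13, 9, 19, 21, 22, 49, 28]
  13 vs smaller child -21 at index 3, swap → [-29, -21, -26, 13, -12, -13, 9, 19, 21, 22, 49, 28]
extract-min #3 returns -29:
  remove root -29; move last element 28 to root → [28, -21, -26, 13, -12, -13, 9, 19, 21, 22, 49]
  28 vs smaller child -26 at index 2, swap → [-26, -21, 28, 13, -12, -13, 9, 19, 21, 22, 49]
  28 vs smaller child -13 at index 5, swap → [-26, -21, -13, 13, -12, 28, 9, 19, 21, 22, 49]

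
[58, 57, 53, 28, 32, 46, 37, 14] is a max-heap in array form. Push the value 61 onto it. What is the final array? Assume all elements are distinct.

[61, 58, 53, 57, 32, 46, 37, 14, 28]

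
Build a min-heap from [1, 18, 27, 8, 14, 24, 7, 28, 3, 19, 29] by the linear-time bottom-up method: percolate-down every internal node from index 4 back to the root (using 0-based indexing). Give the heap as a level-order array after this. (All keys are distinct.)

[1, 3, 7, 8, 14, 24, 27, 28, 18, 19, 29]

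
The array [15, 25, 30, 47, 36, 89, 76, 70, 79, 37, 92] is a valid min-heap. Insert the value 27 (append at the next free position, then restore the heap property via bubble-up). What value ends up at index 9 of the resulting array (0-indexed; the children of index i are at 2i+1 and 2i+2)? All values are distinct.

append 27 at index 11 → [15, 25, 30, 47, 36, 89, 76, 70, 79, 37, 92, 27]
27 < parent 89 at index 5, swap → [15, 25, 30, 47, 36, 27, 76, 70, 79, 37, 92, 89]
27 < parent 30 at index 2, swap → [15, 25, 27, 47, 36, 30, 76, 70, 79, 37, 92, 89]
resulting array: [15, 25, 27, 47, 36, 30, 76, 70, 79, 37, 92, 89]

37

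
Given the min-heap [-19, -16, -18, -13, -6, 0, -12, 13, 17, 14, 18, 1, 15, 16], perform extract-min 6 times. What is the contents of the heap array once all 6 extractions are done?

[0, 1, 16, 13, 14, 18, 17, 15]

extract-min #1 returns -19:
  remove root -19; move last element 16 to root → [16, -16, -18, -13, -6, 0, -12, 13, 17, 14, 18, 1, 15]
  16 vs smaller child -18 at index 2, swap → [-18, -16, 16, -13, -6, 0, -12, 13, 17, 14, 18, 1, 15]
  16 vs smaller child -12 at index 6, swap → [-18, -16, -12, -13, -6, 0, 16, 13, 17, 14, 18, 1, 15]
extract-min #2 returns -18:
  remove root -18; move last element 15 to root → [15, -16, -12, -13, -6, 0, 16, 13, 17, 14, 18, 1]
  15 vs smaller child -16 at index 1, swap → [-16, 15, -12, -13, -6, 0, 16, 13, 17, 14, 18, 1]
  15 vs smaller child -13 at index 3, swap → [-16, -13, -12, 15, -6, 0, 16, 13, 17, 14, 18, 1]
  15 vs smaller child 13 at index 7, swap → [-16, -13, -12, 13, -6, 0, 16, 15, 17, 14, 18, 1]
extract-min #3 returns -16:
  remove root -16; move last element 1 to root → [1, -13, -12, 13, -6, 0, 16, 15, 17, 14, 18]
  1 vs smaller child -13 at index 1, swap → [-13, 1, -12, 13, -6, 0, 16, 15, 17, 14, 18]
  1 vs smaller child -6 at index 4, swap → [-13, -6, -12, 13, 1, 0, 16, 15, 17, 14, 18]
extract-min #4 returns -13:
  remove root -13; move last element 18 to root → [18, -6, -12, 13, 1, 0, 16, 15, 17, 14]
  18 vs smaller child -12 at index 2, swap → [-12, -6, 18, 13, 1, 0, 16, 15, 17, 14]
  18 vs smaller child 0 at index 5, swap → [-12, -6, 0, 13, 1, 18, 16, 15, 17, 14]
extract-min #5 returns -12:
  remove root -12; move last element 14 to root → [14, -6, 0, 13, 1, 18, 16, 15, 17]
  14 vs smaller child -6 at index 1, swap → [-6, 14, 0, 13, 1, 18, 16, 15, 17]
  14 vs smaller child 1 at index 4, swap → [-6, 1, 0, 13, 14, 18, 16, 15, 17]
extract-min #6 returns -6:
  remove root -6; move last element 17 to root → [17, 1, 0, 13, 14, 18, 16, 15]
  17 vs smaller child 0 at index 2, swap → [0, 1, 17, 13, 14, 18, 16, 15]
  17 vs smaller child 16 at index 6, swap → [0, 1, 16, 13, 14, 18, 17, 15]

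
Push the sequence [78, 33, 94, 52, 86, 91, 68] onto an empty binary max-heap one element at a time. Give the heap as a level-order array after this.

Insert 78:
  append 78 at index 0 → [78] (no swap needed)
Insert 33:
  append 33 at index 1 → [78, 33] (no swap needed)
Insert 94:
  append 94 at index 2 → [78, 33, 94]
  94 > parent 78 at index 0, swap → [94, 33, 78]
Insert 52:
  append 52 at index 3 → [94, 33, 78, 52]
  52 > parent 33 at index 1, swap → [94, 52, 78, 33]
Insert 86:
  append 86 at index 4 → [94, 52, 78, 33, 86]
  86 > parent 52 at index 1, swap → [94, 86, 78, 33, 52]
Insert 91:
  append 91 at index 5 → [94, 86, 78, 33, 52, 91]
  91 > parent 78 at index 2, swap → [94, 86, 91, 33, 52, 78]
Insert 68:
  append 68 at index 6 → [94, 86, 91, 33, 52, 78, 68] (no swap needed)

[94, 86, 91, 33, 52, 78, 68]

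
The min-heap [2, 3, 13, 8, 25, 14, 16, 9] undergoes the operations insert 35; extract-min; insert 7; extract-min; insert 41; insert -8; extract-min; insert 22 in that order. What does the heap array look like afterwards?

[7, 8, 13, 9, 22, 14, 16, 35, 41, 25]

insert 35:
  append 35 at index 8 → [2, 3, 13, 8, 25, 14, 16, 9, 35] (no swap needed)
extract-min → returns 2:
  remove root 2; move last element 35 to root → [35, 3, 13, 8, 25, 14, 16, 9]
  35 vs smaller child 3 at index 1, swap → [3, 35, 13, 8, 25, 14, 16, 9]
  35 vs smaller child 8 at index 3, swap → [3, 8, 13, 35, 25, 14, 16, 9]
  35 vs only child 9 at index 7, swap → [3, 8, 13, 9, 25, 14, 16, 35]
insert 7:
  append 7 at index 8 → [3, 8, 13, 9, 25, 14, 16, 35, 7]
  7 < parent 9 at index 3, swap → [3, 8, 13, 7, 25, 14, 16, 35, 9]
  7 < parent 8 at index 1, swap → [3, 7, 13, 8, 25, 14, 16, 35, 9]
extract-min → returns 3:
  remove root 3; move last element 9 to root → [9, 7, 13, 8, 25, 14, 16, 35]
  9 vs smaller child 7 at index 1, swap → [7, 9, 13, 8, 25, 14, 16, 35]
  9 vs smaller child 8 at index 3, swap → [7, 8, 13, 9, 25, 14, 16, 35]
insert 41:
  append 41 at index 8 → [7, 8, 13, 9, 25, 14, 16, 35, 41] (no swap needed)
insert -8:
  append -8 at index 9 → [7, 8, 13, 9, 25, 14, 16, 35, 41, -8]
  -8 < parent 25 at index 4, swap → [7, 8, 13, 9, -8, 14, 16, 35, 41, 25]
  -8 < parent 8 at index 1, swap → [7, -8, 13, 9, 8, 14, 16, 35, 41, 25]
  -8 < parent 7 at index 0, swap → [-8, 7, 13, 9, 8, 14, 16, 35, 41, 25]
extract-min → returns -8:
  remove root -8; move last element 25 to root → [25, 7, 13, 9, 8, 14, 16, 35, 41]
  25 vs smaller child 7 at index 1, swap → [7, 25, 13, 9, 8, 14, 16, 35, 41]
  25 vs smaller child 8 at index 4, swap → [7, 8, 13, 9, 25, 14, 16, 35, 41]
insert 22:
  append 22 at index 9 → [7, 8, 13, 9, 25, 14, 16, 35, 41, 22]
  22 < parent 25 at index 4, swap → [7, 8, 13, 9, 22, 14, 16, 35, 41, 25]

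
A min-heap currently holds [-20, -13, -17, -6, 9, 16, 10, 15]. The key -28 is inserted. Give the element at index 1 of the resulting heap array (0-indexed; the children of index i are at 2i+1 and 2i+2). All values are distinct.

append -28 at index 8 → [-20, -13, -17, -6, 9, 16, 10, 15, -28]
-28 < parent -6 at index 3, swap → [-20, -13, -17, -28, 9, 16, 10, 15, -6]
-28 < parent -13 at index 1, swap → [-20, -28, -17, -13, 9, 16, 10, 15, -6]
-28 < parent -20 at index 0, swap → [-28, -20, -17, -13, 9, 16, 10, 15, -6]
resulting array: [-28, -20, -17, -13, 9, 16, 10, 15, -6]

-20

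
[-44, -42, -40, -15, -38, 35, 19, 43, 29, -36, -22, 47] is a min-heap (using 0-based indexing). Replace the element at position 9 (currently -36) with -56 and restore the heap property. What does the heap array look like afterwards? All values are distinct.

[-56, -44, -40, -15, -42, 35, 19, 43, 29, -38, -22, 47]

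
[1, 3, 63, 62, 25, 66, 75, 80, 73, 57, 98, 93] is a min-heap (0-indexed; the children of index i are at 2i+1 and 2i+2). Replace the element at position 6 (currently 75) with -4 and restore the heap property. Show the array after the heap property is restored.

[-4, 3, 1, 62, 25, 66, 63, 80, 73, 57, 98, 93]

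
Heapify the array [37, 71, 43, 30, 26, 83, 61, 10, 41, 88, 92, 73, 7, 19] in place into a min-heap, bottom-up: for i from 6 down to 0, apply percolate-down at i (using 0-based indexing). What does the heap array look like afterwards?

[7, 10, 19, 30, 26, 43, 37, 71, 41, 88, 92, 73, 83, 61]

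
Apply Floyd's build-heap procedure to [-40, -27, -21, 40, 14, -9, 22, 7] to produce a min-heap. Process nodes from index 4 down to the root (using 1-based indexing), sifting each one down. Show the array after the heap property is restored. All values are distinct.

[-40, -27, -21, 7, 14, -9, 22, 40]

sift down from index 4:
  40 vs only child 7 at index 8, swap → [-40, -27, -21, 7, 14, -9, 22, 40]
sift down from index 3: already satisfies heap property
sift down from index 2: already satisfies heap property
sift down from index 1: already satisfies heap property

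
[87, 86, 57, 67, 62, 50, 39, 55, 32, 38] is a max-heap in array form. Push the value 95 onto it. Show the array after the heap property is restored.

[95, 87, 57, 67, 86, 50, 39, 55, 32, 38, 62]

append 95 at index 10 → [87, 86, 57, 67, 62, 50, 39, 55, 32, 38, 95]
95 > parent 62 at index 4, swap → [87, 86, 57, 67, 95, 50, 39, 55, 32, 38, 62]
95 > parent 86 at index 1, swap → [87, 95, 57, 67, 86, 50, 39, 55, 32, 38, 62]
95 > parent 87 at index 0, swap → [95, 87, 57, 67, 86, 50, 39, 55, 32, 38, 62]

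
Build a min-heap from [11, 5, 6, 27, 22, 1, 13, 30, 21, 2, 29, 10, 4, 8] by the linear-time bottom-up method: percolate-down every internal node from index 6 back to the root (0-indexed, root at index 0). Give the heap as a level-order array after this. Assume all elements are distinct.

sift down from index 6:
  13 vs only child 8 at index 13, swap → [11, 5, 6, 27, 22, 1, 8, 30, 21, 2, 29, 10, 4, 13]
sift down from index 5: already satisfies heap property
sift down from index 4:
  22 vs smaller child 2 at index 9, swap → [11, 5, 6, 27, 2, 1, 8, 30, 21, 22, 29, 10, 4, 13]
sift down from index 3:
  27 vs smaller child 21 at index 8, swap → [11, 5, 6, 21, 2, 1, 8, 30, 27, 22, 29, 10, 4, 13]
sift down from index 2:
  6 vs smaller child 1 at index 5, swap → [11, 5, 1, 21, 2, 6, 8, 30, 27, 22, 29, 10, 4, 13]
  6 vs smaller child 4 at index 12, swap → [11, 5, 1, 21, 2, 4, 8, 30, 27, 22, 29, 10, 6, 13]
sift down from index 1:
  5 vs smaller child 2 at index 4, swap → [11, 2, 1, 21, 5, 4, 8, 30, 27, 22, 29, 10, 6, 13]
sift down from index 0:
  11 vs smaller child 1 at index 2, swap → [1, 2, 11, 21, 5, 4, 8, 30, 27, 22, 29, 10, 6, 13]
  11 vs smaller child 4 at index 5, swap → [1, 2, 4, 21, 5, 11, 8, 30, 27, 22, 29, 10, 6, 13]
  11 vs smaller child 6 at index 12, swap → [1, 2, 4, 21, 5, 6, 8, 30, 27, 22, 29, 10, 11, 13]

[1, 2, 4, 21, 5, 6, 8, 30, 27, 22, 29, 10, 11, 13]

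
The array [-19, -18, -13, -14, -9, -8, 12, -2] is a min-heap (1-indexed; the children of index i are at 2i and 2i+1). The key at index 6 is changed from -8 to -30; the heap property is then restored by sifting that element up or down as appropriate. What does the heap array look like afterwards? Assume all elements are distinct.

[-30, -18, -19, -14, -9, -13, 12, -2]

set index 6 from -8 to -30 → [-19, -18, -13, -14, -9, -30, 12, -2]
-30 < parent -13 at index 3, swap → [-19, -18, -30, -14, -9, -13, 12, -2]
-30 < parent -19 at index 1, swap → [-30, -18, -19, -14, -9, -13, 12, -2]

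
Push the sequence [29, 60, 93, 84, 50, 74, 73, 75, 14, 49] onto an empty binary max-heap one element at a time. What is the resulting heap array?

[93, 84, 74, 75, 50, 60, 73, 29, 14, 49]

Insert 29:
  append 29 at index 0 → [29] (no swap needed)
Insert 60:
  append 60 at index 1 → [29, 60]
  60 > parent 29 at index 0, swap → [60, 29]
Insert 93:
  append 93 at index 2 → [60, 29, 93]
  93 > parent 60 at index 0, swap → [93, 29, 60]
Insert 84:
  append 84 at index 3 → [93, 29, 60, 84]
  84 > parent 29 at index 1, swap → [93, 84, 60, 29]
Insert 50:
  append 50 at index 4 → [93, 84, 60, 29, 50] (no swap needed)
Insert 74:
  append 74 at index 5 → [93, 84, 60, 29, 50, 74]
  74 > parent 60 at index 2, swap → [93, 84, 74, 29, 50, 60]
Insert 73:
  append 73 at index 6 → [93, 84, 74, 29, 50, 60, 73] (no swap needed)
Insert 75:
  append 75 at index 7 → [93, 84, 74, 29, 50, 60, 73, 75]
  75 > parent 29 at index 3, swap → [93, 84, 74, 75, 50, 60, 73, 29]
Insert 14:
  append 14 at index 8 → [93, 84, 74, 75, 50, 60, 73, 29, 14] (no swap needed)
Insert 49:
  append 49 at index 9 → [93, 84, 74, 75, 50, 60, 73, 29, 14, 49] (no swap needed)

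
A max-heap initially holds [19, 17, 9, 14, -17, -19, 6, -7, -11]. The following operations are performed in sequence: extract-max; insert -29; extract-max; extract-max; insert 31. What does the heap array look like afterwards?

[31, 9, 6, -7, -17, -19, -29, -11]

extract-max → returns 19:
  remove root 19; move last element -11 to root → [-11, 17, 9, 14, -17, -19, 6, -7]
  -11 vs larger child 17 at index 1, swap → [17, -11, 9, 14, -17, -19, 6, -7]
  -11 vs larger child 14 at index 3, swap → [17, 14, 9, -11, -17, -19, 6, -7]
  -11 vs only child -7 at index 7, swap → [17, 14, 9, -7, -17, -19, 6, -11]
insert -29:
  append -29 at index 8 → [17, 14, 9, -7, -17, -19, 6, -11, -29] (no swap needed)
extract-max → returns 17:
  remove root 17; move last element -29 to root → [-29, 14, 9, -7, -17, -19, 6, -11]
  -29 vs larger child 14 at index 1, swap → [14, -29, 9, -7, -17, -19, 6, -11]
  -29 vs larger child -7 at index 3, swap → [14, -7, 9, -29, -17, -19, 6, -11]
  -29 vs only child -11 at index 7, swap → [14, -7, 9, -11, -17, -19, 6, -29]
extract-max → returns 14:
  remove root 14; move last element -29 to root → [-29, -7, 9, -11, -17, -19, 6]
  -29 vs larger child 9 at index 2, swap → [9, -7, -29, -11, -17, -19, 6]
  -29 vs larger child 6 at index 6, swap → [9, -7, 6, -11, -17, -19, -29]
insert 31:
  append 31 at index 7 → [9, -7, 6, -11, -17, -19, -29, 31]
  31 > parent -11 at index 3, swap → [9, -7, 6, 31, -17, -19, -29, -11]
  31 > parent -7 at index 1, swap → [9, 31, 6, -7, -17, -19, -29, -11]
  31 > parent 9 at index 0, swap → [31, 9, 6, -7, -17, -19, -29, -11]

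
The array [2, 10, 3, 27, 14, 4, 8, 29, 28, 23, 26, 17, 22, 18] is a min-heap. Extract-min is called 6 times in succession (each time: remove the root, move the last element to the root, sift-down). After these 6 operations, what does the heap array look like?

[17, 23, 18, 27, 26, 28, 22, 29]

extract-min #1 returns 2:
  remove root 2; move last element 18 to root → [18, 10, 3, 27, 14, 4, 8, 29, 28, 23, 26, 17, 22]
  18 vs smaller child 3 at index 2, swap → [3, 10, 18, 27, 14, 4, 8, 29, 28, 23, 26, 17, 22]
  18 vs smaller child 4 at index 5, swap → [3, 10, 4, 27, 14, 18, 8, 29, 28, 23, 26, 17, 22]
  18 vs smaller child 17 at index 11, swap → [3, 10, 4, 27, 14, 17, 8, 29, 28, 23, 26, 18, 22]
extract-min #2 returns 3:
  remove root 3; move last element 22 to root → [22, 10, 4, 27, 14, 17, 8, 29, 28, 23, 26, 18]
  22 vs smaller child 4 at index 2, swap → [4, 10, 22, 27, 14, 17, 8, 29, 28, 23, 26, 18]
  22 vs smaller child 8 at index 6, swap → [4, 10, 8, 27, 14, 17, 22, 29, 28, 23, 26, 18]
extract-min #3 returns 4:
  remove root 4; move last element 18 to root → [18, 10, 8, 27, 14, 17, 22, 29, 28, 23, 26]
  18 vs smaller child 8 at index 2, swap → [8, 10, 18, 27, 14, 17, 22, 29, 28, 23, 26]
  18 vs smaller child 17 at index 5, swap → [8, 10, 17, 27, 14, 18, 22, 29, 28, 23, 26]
extract-min #4 returns 8:
  remove root 8; move last element 26 to root → [26, 10, 17, 27, 14, 18, 22, 29, 28, 23]
  26 vs smaller child 10 at index 1, swap → [10, 26, 17, 27, 14, 18, 22, 29, 28, 23]
  26 vs smaller child 14 at index 4, swap → [10, 14, 17, 27, 26, 18, 22, 29, 28, 23]
  26 vs only child 23 at index 9, swap → [10, 14, 17, 27, 23, 18, 22, 29, 28, 26]
extract-min #5 returns 10:
  remove root 10; move last element 26 to root → [26, 14, 17, 27, 23, 18, 22, 29, 28]
  26 vs smaller child 14 at index 1, swap → [14, 26, 17, 27, 23, 18, 22, 29, 28]
  26 vs smaller child 23 at index 4, swap → [14, 23, 17, 27, 26, 18, 22, 29, 28]
extract-min #6 returns 14:
  remove root 14; move last element 28 to root → [28, 23, 17, 27, 26, 18, 22, 29]
  28 vs smaller child 17 at index 2, swap → [17, 23, 28, 27, 26, 18, 22, 29]
  28 vs smaller child 18 at index 5, swap → [17, 23, 18, 27, 26, 28, 22, 29]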